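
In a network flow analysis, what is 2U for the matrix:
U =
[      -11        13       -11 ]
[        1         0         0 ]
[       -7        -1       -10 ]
2U =
[      -22        26       -22 ]
[        2         0         0 ]
[      -14        -2       -20 ]

Scalar multiplication is elementwise: (2U)[i][j] = 2 * U[i][j].
  (2U)[0][0] = 2 * (-11) = -22
  (2U)[0][1] = 2 * (13) = 26
  (2U)[0][2] = 2 * (-11) = -22
  (2U)[1][0] = 2 * (1) = 2
  (2U)[1][1] = 2 * (0) = 0
  (2U)[1][2] = 2 * (0) = 0
  (2U)[2][0] = 2 * (-7) = -14
  (2U)[2][1] = 2 * (-1) = -2
  (2U)[2][2] = 2 * (-10) = -20
2U =
[      -22        26       -22 ]
[        2         0         0 ]
[      -14        -2       -20 ]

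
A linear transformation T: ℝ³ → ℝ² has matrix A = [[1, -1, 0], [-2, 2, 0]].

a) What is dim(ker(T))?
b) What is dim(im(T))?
dim(ker) = 2, dim(im) = 1

Observe that row 2 = -2 × row 1 (so the rows are linearly dependent).
Thus rank(A) = 1 (only one linearly independent row).
dim(im(T)) = rank(A) = 1.
By the rank-nullity theorem applied to T: ℝ³ → ℝ², rank(A) + nullity(A) = 3 (the domain dimension), so dim(ker(T)) = 3 - 1 = 2.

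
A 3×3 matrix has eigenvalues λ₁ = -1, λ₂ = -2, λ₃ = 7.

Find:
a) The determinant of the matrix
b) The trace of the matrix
det = 14, trace = 4

Two standard eigenvalue identities:
- det(A) equals the product of the eigenvalues (counted with multiplicity).
- trace(A) equals the sum of the eigenvalues.
det(A) = (-1)*(-2)*(7) = 14.
trace(A) = -1 - 2 + 7 = 4.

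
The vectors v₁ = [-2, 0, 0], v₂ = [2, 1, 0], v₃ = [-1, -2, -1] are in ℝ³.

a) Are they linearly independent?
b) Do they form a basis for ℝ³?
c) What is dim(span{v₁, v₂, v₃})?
Yes independent, yes basis, dim = 3

Stack v₁, v₂, v₃ as rows of a 3×3 matrix.
[[-2, 0, 0]; [2, 1, 0]; [-1, -2, -1]] is already lower triangular with nonzero diagonal entries (-2, 1, -1), so its determinant is the product of the diagonal entries, det = (-2)·(1)·(-1) = 2 ≠ 0, and the rows are linearly independent.
Three linearly independent vectors in ℝ³ form a basis for ℝ³, so dim(span{v₁,v₂,v₃}) = 3.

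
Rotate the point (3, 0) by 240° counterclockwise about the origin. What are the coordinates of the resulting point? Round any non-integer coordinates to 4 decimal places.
(-1.5000, -2.5981)

Rotation matrix R(θ) = [[cos θ, -sin θ], [sin θ, cos θ]]; for θ = 240°:
R = [[-1/2, √3/2], [-√3/2, -1/2]]
Result: R × [3, 0]ᵀ = [-1/2·3 + (√3/2)·0, -√3/2·3 + (-1/2)·0]ᵀ = (-1.5000, -2.5981)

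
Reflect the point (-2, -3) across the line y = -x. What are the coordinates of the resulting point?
(3, 2)

Reflection across line y = -x: (-2, -3) → (3, 2)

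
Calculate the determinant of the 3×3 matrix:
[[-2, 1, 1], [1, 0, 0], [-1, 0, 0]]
0

Expansion along first row:
det = -2·det([[0,0],[0,0]]) - 1·det([[1,0],[-1,0]]) + 1·det([[1,0],[-1,0]])
    = -2·(0·0 - 0·0) - 1·(1·0 - 0·-1) + 1·(1·0 - 0·-1)
    = -2·0 - 1·0 + 1·0
    = 0 + 0 + 0 = 0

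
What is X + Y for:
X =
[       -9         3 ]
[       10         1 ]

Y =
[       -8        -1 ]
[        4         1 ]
X + Y =
[      -17         2 ]
[       14         2 ]

Matrix addition is elementwise: (X+Y)[i][j] = X[i][j] + Y[i][j].
  (X+Y)[0][0] = (-9) + (-8) = -17
  (X+Y)[0][1] = (3) + (-1) = 2
  (X+Y)[1][0] = (10) + (4) = 14
  (X+Y)[1][1] = (1) + (1) = 2
X + Y =
[      -17         2 ]
[       14         2 ]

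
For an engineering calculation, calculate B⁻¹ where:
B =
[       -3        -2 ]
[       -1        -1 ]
det(B) = 1
B⁻¹ =
[       -1         2 ]
[        1        -3 ]

For a 2×2 matrix B = [[a, b], [c, d]] with det(B) ≠ 0, B⁻¹ = (1/det(B)) * [[d, -b], [-c, a]].
det(B) = (-3)*(-1) - (-2)*(-1) = 3 - 2 = 1.
B⁻¹ = (1/1) * [[-1, 2], [1, -3]].
Dividing each entry by 1 and reducing:
B⁻¹ =
[       -1         2 ]
[        1        -3 ]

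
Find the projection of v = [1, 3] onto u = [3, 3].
[2, 2]

The projection of v onto u is proj_u(v) = ((v·u) / (u·u)) · u.
v·u = (1)*(3) + (3)*(3) = 12.
u·u = (3)*(3) + (3)*(3) = 18.
coefficient = 12 / 18 = 2/3.
proj_u(v) = 2/3 · [3, 3] = [2, 2].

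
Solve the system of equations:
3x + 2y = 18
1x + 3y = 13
x = 4, y = 3

Use elimination (row reduction):
Equation 1: 3x + 2y = 18.
Equation 2: 1x + 3y = 13.
Multiply Eq1 by 1 and Eq2 by 3: 3x + 2y = 18;  3x + 9y = 39.
Subtract: (7)y = 21, so y = 3.
Back-substitute into Eq1: 3x + 2*(3) = 18, so x = 4.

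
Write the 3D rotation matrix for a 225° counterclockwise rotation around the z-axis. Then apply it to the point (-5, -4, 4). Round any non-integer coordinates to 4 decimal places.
R = [[-√2/2, √2/2, 0], [-√2/2, -√2/2, 0], [0, 0, 1]]; R·(-5, -4, 4) = (0.7071, 6.3640, 4.0000)

Rotation matrix for 225° around z-axis:
cos(225°) = -√2/2, sin(225°) = -√2/2
R = [[-√2/2, √2/2, 0], [-√2/2, -√2/2, 0], [0, 0, 1]]
Apply to (-5, -4, 4): R·[-5, -4, 4]ᵀ = (0.7071, 6.3640, 4.0000)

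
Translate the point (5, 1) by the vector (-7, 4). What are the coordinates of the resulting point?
(-2, 5)

Translation by (-7, 4):
x' = 5 + -7 = -2
y' = 1 + 4 = 5
Homogeneous matrix: [[1, 0, -7], [0, 1, 4], [0, 0, 1]]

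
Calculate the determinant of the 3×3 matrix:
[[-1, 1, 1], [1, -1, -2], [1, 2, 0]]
-3

Expansion along first row:
det = -1·det([[-1,-2],[2,0]]) - 1·det([[1,-2],[1,0]]) + 1·det([[1,-1],[1,2]])
    = -1·(-1·0 - -2·2) - 1·(1·0 - -2·1) + 1·(1·2 - -1·1)
    = -1·4 - 1·2 + 1·3
    = -4 + -2 + 3 = -3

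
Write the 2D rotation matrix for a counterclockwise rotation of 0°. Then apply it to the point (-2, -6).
R = [[1, 0], [0, 1]]; R·(-2, -6) = (-2, -6)

Rotation matrix formula: R(θ) = [[cos θ, -sin θ], [sin θ, cos θ]]
For θ = 0°:
cos(0°) = 1
sin(0°) = 0
R = [[1, 0], [0, 1]]
Apply to (-2, -6): [1·-2 + (0)·-6, 0·-2 + 1·-6] = (-2, -6)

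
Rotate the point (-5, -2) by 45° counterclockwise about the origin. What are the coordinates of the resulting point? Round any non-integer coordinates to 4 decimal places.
(-2.1213, -4.9497)

Rotation matrix R(θ) = [[cos θ, -sin θ], [sin θ, cos θ]]; for θ = 45°:
R = [[√2/2, -√2/2], [√2/2, √2/2]]
Result: R × [-5, -2]ᵀ = [√2/2·-5 + (-√2/2)·-2, √2/2·-5 + (√2/2)·-2]ᵀ = (-2.1213, -4.9497)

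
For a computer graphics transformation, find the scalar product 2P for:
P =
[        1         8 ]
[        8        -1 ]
2P =
[        2        16 ]
[       16        -2 ]

Scalar multiplication is elementwise: (2P)[i][j] = 2 * P[i][j].
  (2P)[0][0] = 2 * (1) = 2
  (2P)[0][1] = 2 * (8) = 16
  (2P)[1][0] = 2 * (8) = 16
  (2P)[1][1] = 2 * (-1) = -2
2P =
[        2        16 ]
[       16        -2 ]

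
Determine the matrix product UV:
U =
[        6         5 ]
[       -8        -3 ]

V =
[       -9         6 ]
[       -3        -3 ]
UV =
[      -69        21 ]
[       81       -39 ]

Matrix multiplication: (UV)[i][j] = sum over k of U[i][k] * V[k][j].
  (UV)[0][0] = (6)*(-9) + (5)*(-3) = -69
  (UV)[0][1] = (6)*(6) + (5)*(-3) = 21
  (UV)[1][0] = (-8)*(-9) + (-3)*(-3) = 81
  (UV)[1][1] = (-8)*(6) + (-3)*(-3) = -39
UV =
[      -69        21 ]
[       81       -39 ]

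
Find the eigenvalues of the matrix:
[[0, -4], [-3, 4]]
λ = -2 and λ = 6

Characteristic equation: det(A - λI) = 0
λ² - (trace)λ + (det) = 0
λ² - (4)λ + (-12) = 0
λ² - 4λ - 12 = 0
Solving: λ = -2, 6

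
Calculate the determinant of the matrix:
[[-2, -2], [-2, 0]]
-4

For a 2×2 matrix [[a, b], [c, d]], det = ad - bc
det = (-2)(0) - (-2)(-2) = 0 - 4 = -4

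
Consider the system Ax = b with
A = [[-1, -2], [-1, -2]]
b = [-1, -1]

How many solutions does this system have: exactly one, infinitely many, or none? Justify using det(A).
Infinitely many solutions

det(A) = (-1)*(-2) - (-2)*(-1) = 0, so A is singular (column 2 is 2 times column 1).
b = [-1, -1] = 1 * column 1 of A, so b lies in the column space of A.
A singular matrix whose right-hand side is in its column space gives a 1-parameter family of solutions — infinitely many.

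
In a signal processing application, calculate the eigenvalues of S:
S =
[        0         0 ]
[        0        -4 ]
λ = -4, 0

Solve det(S - λI) = 0. For a 2×2 matrix the characteristic equation is λ² - (trace)λ + det = 0.
trace(S) = a + d = 0 - 4 = -4.
det(S) = a*d - b*c = (0)*(-4) - (0)*(0) = 0 - 0 = 0.
Characteristic equation: λ² - (-4)λ + (0) = 0.
Discriminant = (-4)² - 4*(0) = 16 - 0 = 16.
λ = (-4 ± √16) / 2 = (-4 ± 4) / 2 = -4, 0.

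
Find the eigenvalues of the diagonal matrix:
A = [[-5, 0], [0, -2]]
λ₁ = -5, λ₂ = -2

The characteristic polynomial of A is det(A - λI) = (-5 - λ)(-2 - λ) = 0.
The roots are λ = -5 and λ = -2, so the eigenvalues are the diagonal entries.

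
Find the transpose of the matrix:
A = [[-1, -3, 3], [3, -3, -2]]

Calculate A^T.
[[-1, 3], [-3, -3], [3, -2]]

The transpose sends entry (i,j) to (j,i); rows become columns.
Row 0 of A: [-1, -3, 3] -> column 0 of A^T.
Row 1 of A: [3, -3, -2] -> column 1 of A^T.
A^T = [[-1, 3], [-3, -3], [3, -2]]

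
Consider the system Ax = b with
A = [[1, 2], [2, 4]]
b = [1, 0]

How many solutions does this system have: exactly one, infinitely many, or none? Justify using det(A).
No solution

det(A) = (1)*(4) - (2)*(2) = 0, so A is singular.
The column space of A is span(column 1) = span([1, 2]).
b = [1, 0] is not a scalar multiple of column 1, so b ∉ column space and the system is inconsistent — no solution.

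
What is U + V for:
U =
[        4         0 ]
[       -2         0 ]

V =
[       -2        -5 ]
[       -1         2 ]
U + V =
[        2        -5 ]
[       -3         2 ]

Matrix addition is elementwise: (U+V)[i][j] = U[i][j] + V[i][j].
  (U+V)[0][0] = (4) + (-2) = 2
  (U+V)[0][1] = (0) + (-5) = -5
  (U+V)[1][0] = (-2) + (-1) = -3
  (U+V)[1][1] = (0) + (2) = 2
U + V =
[        2        -5 ]
[       -3         2 ]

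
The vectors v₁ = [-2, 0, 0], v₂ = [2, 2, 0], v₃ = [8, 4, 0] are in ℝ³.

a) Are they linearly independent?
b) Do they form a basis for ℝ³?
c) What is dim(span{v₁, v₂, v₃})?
Not independent, not a basis, dim(span) = 2

Check whether v₃ can be written as a linear combination of v₁ and v₂.
v₃ = (-2)·v₁ + (2)·v₂ = [8, 4, 0], so the three vectors are linearly dependent.
Thus they do not form a basis for ℝ³, and dim(span{v₁, v₂, v₃}) = 2 (spanned by v₁ and v₂).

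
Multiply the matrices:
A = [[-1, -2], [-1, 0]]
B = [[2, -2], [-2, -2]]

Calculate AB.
[[2, 6], [-2, 2]]

Each entry (i,j) of AB = sum over k of A[i][k]*B[k][j].
(AB)[0][0] = (-1)*(2) + (-2)*(-2) = 2
(AB)[0][1] = (-1)*(-2) + (-2)*(-2) = 6
(AB)[1][0] = (-1)*(2) + (0)*(-2) = -2
(AB)[1][1] = (-1)*(-2) + (0)*(-2) = 2
AB = [[2, 6], [-2, 2]]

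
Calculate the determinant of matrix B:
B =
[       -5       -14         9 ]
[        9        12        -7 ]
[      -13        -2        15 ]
det(B) = 1028

Expand along row 0 (cofactor expansion): det(B) = a*(e*i - f*h) - b*(d*i - f*g) + c*(d*h - e*g), where the 3×3 is [[a, b, c], [d, e, f], [g, h, i]].
Minor M_00 = (12)*(15) - (-7)*(-2) = 180 - 14 = 166.
Minor M_01 = (9)*(15) - (-7)*(-13) = 135 - 91 = 44.
Minor M_02 = (9)*(-2) - (12)*(-13) = -18 + 156 = 138.
det(B) = (-5)*(166) - (-14)*(44) + (9)*(138) = -830 + 616 + 1242 = 1028.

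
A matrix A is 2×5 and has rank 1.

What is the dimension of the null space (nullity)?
4

The rank-nullity theorem for an m×n matrix states:
rank(A) + nullity(A) = n (the number of columns).
Here n = 5 and rank(A) = 1, so nullity(A) = 5 - 1 = 4.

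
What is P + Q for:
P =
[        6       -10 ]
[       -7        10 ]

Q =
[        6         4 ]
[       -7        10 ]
P + Q =
[       12        -6 ]
[      -14        20 ]

Matrix addition is elementwise: (P+Q)[i][j] = P[i][j] + Q[i][j].
  (P+Q)[0][0] = (6) + (6) = 12
  (P+Q)[0][1] = (-10) + (4) = -6
  (P+Q)[1][0] = (-7) + (-7) = -14
  (P+Q)[1][1] = (10) + (10) = 20
P + Q =
[       12        -6 ]
[      -14        20 ]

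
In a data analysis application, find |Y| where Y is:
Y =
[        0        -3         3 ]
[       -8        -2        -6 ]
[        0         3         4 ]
det(Y) = -168

Expand along row 0 (cofactor expansion): det(Y) = a*(e*i - f*h) - b*(d*i - f*g) + c*(d*h - e*g), where the 3×3 is [[a, b, c], [d, e, f], [g, h, i]].
Minor M_00 = (-2)*(4) - (-6)*(3) = -8 + 18 = 10.
Minor M_01 = (-8)*(4) - (-6)*(0) = -32 - 0 = -32.
Minor M_02 = (-8)*(3) - (-2)*(0) = -24 - 0 = -24.
det(Y) = (0)*(10) - (-3)*(-32) + (3)*(-24) = 0 - 96 - 72 = -168.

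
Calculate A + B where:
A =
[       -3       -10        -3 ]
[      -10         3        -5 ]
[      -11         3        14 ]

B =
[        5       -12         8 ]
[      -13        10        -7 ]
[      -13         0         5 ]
A + B =
[        2       -22         5 ]
[      -23        13       -12 ]
[      -24         3        19 ]

Matrix addition is elementwise: (A+B)[i][j] = A[i][j] + B[i][j].
  (A+B)[0][0] = (-3) + (5) = 2
  (A+B)[0][1] = (-10) + (-12) = -22
  (A+B)[0][2] = (-3) + (8) = 5
  (A+B)[1][0] = (-10) + (-13) = -23
  (A+B)[1][1] = (3) + (10) = 13
  (A+B)[1][2] = (-5) + (-7) = -12
  (A+B)[2][0] = (-11) + (-13) = -24
  (A+B)[2][1] = (3) + (0) = 3
  (A+B)[2][2] = (14) + (5) = 19
A + B =
[        2       -22         5 ]
[      -23        13       -12 ]
[      -24         3        19 ]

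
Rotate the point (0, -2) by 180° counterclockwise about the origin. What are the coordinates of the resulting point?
(0, 2)

Rotation matrix R(θ) = [[cos θ, -sin θ], [sin θ, cos θ]]; for θ = 180°:
R = [[-1, 0], [0, -1]]
Result: R × [0, -2]ᵀ = [-1·0 + (0)·-2, 0·0 + (-1)·-2]ᵀ = (0, 2)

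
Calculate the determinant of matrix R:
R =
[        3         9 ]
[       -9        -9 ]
det(R) = 54

For a 2×2 matrix [[a, b], [c, d]], det = a*d - b*c.
det(R) = (3)*(-9) - (9)*(-9) = -27 + 81 = 54.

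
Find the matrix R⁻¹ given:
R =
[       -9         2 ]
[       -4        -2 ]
det(R) = 26
R⁻¹ =
[    -1/13     -1/13 ]
[     2/13     -9/26 ]

For a 2×2 matrix R = [[a, b], [c, d]] with det(R) ≠ 0, R⁻¹ = (1/det(R)) * [[d, -b], [-c, a]].
det(R) = (-9)*(-2) - (2)*(-4) = 18 + 8 = 26.
R⁻¹ = (1/26) * [[-2, -2], [4, -9]].
Dividing each entry by 26 and reducing:
R⁻¹ =
[    -1/13     -1/13 ]
[     2/13     -9/26 ]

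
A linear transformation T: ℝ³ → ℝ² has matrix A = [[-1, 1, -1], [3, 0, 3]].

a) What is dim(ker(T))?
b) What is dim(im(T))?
dim(ker) = 1, dim(im) = 2

The two rows are not scalar multiples of one another (no single k satisfies row 2 = k × row 1), so they are linearly independent.
Thus rank(A) = 2.
dim(im(T)) = rank(A) = 2.
By the rank-nullity theorem applied to T: ℝ³ → ℝ², rank(A) + nullity(A) = 3 (the domain dimension), so dim(ker(T)) = 3 - 2 = 1.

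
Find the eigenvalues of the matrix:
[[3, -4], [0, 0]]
λ = 0 and λ = 3

Characteristic equation: det(A - λI) = 0
λ² - (trace)λ + (det) = 0
λ² - (3)λ + (0) = 0
λ² - 3λ + 0 = 0
Solving: λ = 0, 3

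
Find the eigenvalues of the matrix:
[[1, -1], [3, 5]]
λ = 2 and λ = 4

Characteristic equation: det(A - λI) = 0
λ² - (trace)λ + (det) = 0
λ² - (6)λ + (8) = 0
λ² - 6λ + 8 = 0
Solving: λ = 2, 4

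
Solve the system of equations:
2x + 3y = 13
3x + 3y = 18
x = 5, y = 1

Use elimination (row reduction):
Equation 1: 2x + 3y = 13.
Equation 2: 3x + 3y = 18.
Multiply Eq1 by 3 and Eq2 by 2: 6x + 9y = 39;  6x + 6y = 36.
Subtract: (-3)y = -3, so y = 1.
Back-substitute into Eq1: 2x + 3*(1) = 13, so x = 5.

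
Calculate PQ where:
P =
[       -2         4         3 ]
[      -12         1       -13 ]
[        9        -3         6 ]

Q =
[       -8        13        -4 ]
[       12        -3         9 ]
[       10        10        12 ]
PQ =
[       94        -8        80 ]
[      -22      -289       -99 ]
[      -48       186         9 ]

Matrix multiplication: (PQ)[i][j] = sum over k of P[i][k] * Q[k][j].
  (PQ)[0][0] = (-2)*(-8) + (4)*(12) + (3)*(10) = 94
  (PQ)[0][1] = (-2)*(13) + (4)*(-3) + (3)*(10) = -8
  (PQ)[0][2] = (-2)*(-4) + (4)*(9) + (3)*(12) = 80
  (PQ)[1][0] = (-12)*(-8) + (1)*(12) + (-13)*(10) = -22
  (PQ)[1][1] = (-12)*(13) + (1)*(-3) + (-13)*(10) = -289
  (PQ)[1][2] = (-12)*(-4) + (1)*(9) + (-13)*(12) = -99
  (PQ)[2][0] = (9)*(-8) + (-3)*(12) + (6)*(10) = -48
  (PQ)[2][1] = (9)*(13) + (-3)*(-3) + (6)*(10) = 186
  (PQ)[2][2] = (9)*(-4) + (-3)*(9) + (6)*(12) = 9
PQ =
[       94        -8        80 ]
[      -22      -289       -99 ]
[      -48       186         9 ]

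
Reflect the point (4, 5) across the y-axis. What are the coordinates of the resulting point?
(-4, 5)

Reflection across y-axis: (4, 5) → (-4, 5)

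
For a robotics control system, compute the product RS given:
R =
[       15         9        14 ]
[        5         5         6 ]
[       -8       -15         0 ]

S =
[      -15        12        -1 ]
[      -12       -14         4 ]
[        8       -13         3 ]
RS =
[     -221      -128        63 ]
[      -87       -88        33 ]
[      300       114       -52 ]

Matrix multiplication: (RS)[i][j] = sum over k of R[i][k] * S[k][j].
  (RS)[0][0] = (15)*(-15) + (9)*(-12) + (14)*(8) = -221
  (RS)[0][1] = (15)*(12) + (9)*(-14) + (14)*(-13) = -128
  (RS)[0][2] = (15)*(-1) + (9)*(4) + (14)*(3) = 63
  (RS)[1][0] = (5)*(-15) + (5)*(-12) + (6)*(8) = -87
  (RS)[1][1] = (5)*(12) + (5)*(-14) + (6)*(-13) = -88
  (RS)[1][2] = (5)*(-1) + (5)*(4) + (6)*(3) = 33
  (RS)[2][0] = (-8)*(-15) + (-15)*(-12) + (0)*(8) = 300
  (RS)[2][1] = (-8)*(12) + (-15)*(-14) + (0)*(-13) = 114
  (RS)[2][2] = (-8)*(-1) + (-15)*(4) + (0)*(3) = -52
RS =
[     -221      -128        63 ]
[      -87       -88        33 ]
[      300       114       -52 ]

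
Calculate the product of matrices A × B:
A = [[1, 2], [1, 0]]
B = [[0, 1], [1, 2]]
[[2, 5], [0, 1]]

Matrix multiplication:
C[0][0] = 1×0 + 2×1 = 2
C[0][1] = 1×1 + 2×2 = 5
C[1][0] = 1×0 + 0×1 = 0
C[1][1] = 1×1 + 0×2 = 1
Result: [[2, 5], [0, 1]]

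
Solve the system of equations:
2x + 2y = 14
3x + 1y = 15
x = 4, y = 3

Use elimination (row reduction):
Equation 1: 2x + 2y = 14.
Equation 2: 3x + 1y = 15.
Multiply Eq1 by 3 and Eq2 by 2: 6x + 6y = 42;  6x + 2y = 30.
Subtract: (-4)y = -12, so y = 3.
Back-substitute into Eq1: 2x + 2*(3) = 14, so x = 4.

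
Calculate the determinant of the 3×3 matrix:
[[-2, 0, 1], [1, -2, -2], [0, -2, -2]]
-2

Expansion along first row:
det = -2·det([[-2,-2],[-2,-2]]) - 0·det([[1,-2],[0,-2]]) + 1·det([[1,-2],[0,-2]])
    = -2·(-2·-2 - -2·-2) - 0·(1·-2 - -2·0) + 1·(1·-2 - -2·0)
    = -2·0 - 0·-2 + 1·-2
    = 0 + 0 + -2 = -2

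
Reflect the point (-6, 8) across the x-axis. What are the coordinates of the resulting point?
(-6, -8)

Reflection across x-axis: (-6, 8) → (-6, -8)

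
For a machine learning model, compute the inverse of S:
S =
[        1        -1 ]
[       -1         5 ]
det(S) = 4
S⁻¹ =
[      5/4       1/4 ]
[      1/4       1/4 ]

For a 2×2 matrix S = [[a, b], [c, d]] with det(S) ≠ 0, S⁻¹ = (1/det(S)) * [[d, -b], [-c, a]].
det(S) = (1)*(5) - (-1)*(-1) = 5 - 1 = 4.
S⁻¹ = (1/4) * [[5, 1], [1, 1]].
Dividing each entry by 4 and reducing:
S⁻¹ =
[      5/4       1/4 ]
[      1/4       1/4 ]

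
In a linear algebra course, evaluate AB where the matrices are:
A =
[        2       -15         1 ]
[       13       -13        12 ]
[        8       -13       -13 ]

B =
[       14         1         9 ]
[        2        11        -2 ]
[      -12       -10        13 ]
AB =
[      -14      -173        61 ]
[       12      -250       299 ]
[      242        -5       -71 ]

Matrix multiplication: (AB)[i][j] = sum over k of A[i][k] * B[k][j].
  (AB)[0][0] = (2)*(14) + (-15)*(2) + (1)*(-12) = -14
  (AB)[0][1] = (2)*(1) + (-15)*(11) + (1)*(-10) = -173
  (AB)[0][2] = (2)*(9) + (-15)*(-2) + (1)*(13) = 61
  (AB)[1][0] = (13)*(14) + (-13)*(2) + (12)*(-12) = 12
  (AB)[1][1] = (13)*(1) + (-13)*(11) + (12)*(-10) = -250
  (AB)[1][2] = (13)*(9) + (-13)*(-2) + (12)*(13) = 299
  (AB)[2][0] = (8)*(14) + (-13)*(2) + (-13)*(-12) = 242
  (AB)[2][1] = (8)*(1) + (-13)*(11) + (-13)*(-10) = -5
  (AB)[2][2] = (8)*(9) + (-13)*(-2) + (-13)*(13) = -71
AB =
[      -14      -173        61 ]
[       12      -250       299 ]
[      242        -5       -71 ]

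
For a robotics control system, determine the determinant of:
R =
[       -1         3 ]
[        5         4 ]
det(R) = -19

For a 2×2 matrix [[a, b], [c, d]], det = a*d - b*c.
det(R) = (-1)*(4) - (3)*(5) = -4 - 15 = -19.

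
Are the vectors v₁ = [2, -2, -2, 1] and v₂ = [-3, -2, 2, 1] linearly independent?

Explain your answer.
Yes, linearly independent

Two vectors are linearly dependent iff one is a scalar multiple of the other.
No single scalar k satisfies v₂ = k·v₁ (the ratios of corresponding entries disagree), so v₁ and v₂ are linearly independent.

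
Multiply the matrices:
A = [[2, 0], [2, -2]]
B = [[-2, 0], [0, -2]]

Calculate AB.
[[-4, 0], [-4, 4]]

Each entry (i,j) of AB = sum over k of A[i][k]*B[k][j].
(AB)[0][0] = (2)*(-2) + (0)*(0) = -4
(AB)[0][1] = (2)*(0) + (0)*(-2) = 0
(AB)[1][0] = (2)*(-2) + (-2)*(0) = -4
(AB)[1][1] = (2)*(0) + (-2)*(-2) = 4
AB = [[-4, 0], [-4, 4]]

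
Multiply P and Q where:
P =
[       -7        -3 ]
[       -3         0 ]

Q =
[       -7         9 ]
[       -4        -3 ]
PQ =
[       61       -54 ]
[       21       -27 ]

Matrix multiplication: (PQ)[i][j] = sum over k of P[i][k] * Q[k][j].
  (PQ)[0][0] = (-7)*(-7) + (-3)*(-4) = 61
  (PQ)[0][1] = (-7)*(9) + (-3)*(-3) = -54
  (PQ)[1][0] = (-3)*(-7) + (0)*(-4) = 21
  (PQ)[1][1] = (-3)*(9) + (0)*(-3) = -27
PQ =
[       61       -54 ]
[       21       -27 ]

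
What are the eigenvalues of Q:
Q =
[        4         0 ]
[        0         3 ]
λ = 3, 4

Solve det(Q - λI) = 0. For a 2×2 matrix the characteristic equation is λ² - (trace)λ + det = 0.
trace(Q) = a + d = 4 + 3 = 7.
det(Q) = a*d - b*c = (4)*(3) - (0)*(0) = 12 - 0 = 12.
Characteristic equation: λ² - (7)λ + (12) = 0.
Discriminant = (7)² - 4*(12) = 49 - 48 = 1.
λ = (7 ± √1) / 2 = (7 ± 1) / 2 = 3, 4.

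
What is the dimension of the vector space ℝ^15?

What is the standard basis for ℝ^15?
Dimension = 15; standard basis = {e_1, e_2, e_3, …, e_15}

ℝ^15 is the space of 15-tuples of real numbers; its dimension is 15.
The standard basis consists of 15 vectors: e_1, e_2, e_3, …, e_15, where e_i is the vector with 1 in position i and 0 elsewhere.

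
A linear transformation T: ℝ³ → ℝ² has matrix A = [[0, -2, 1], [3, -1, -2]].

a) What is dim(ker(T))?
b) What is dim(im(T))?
dim(ker) = 1, dim(im) = 2

The two rows are not scalar multiples of one another (no single k satisfies row 2 = k × row 1), so they are linearly independent.
Thus rank(A) = 2.
dim(im(T)) = rank(A) = 2.
By the rank-nullity theorem applied to T: ℝ³ → ℝ², rank(A) + nullity(A) = 3 (the domain dimension), so dim(ker(T)) = 3 - 2 = 1.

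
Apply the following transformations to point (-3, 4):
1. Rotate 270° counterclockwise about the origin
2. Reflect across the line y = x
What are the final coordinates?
(3, 4)

Step 1: Rotate 270° → (4, 3)
Step 2: Reflect across the line y = x → (3, 4)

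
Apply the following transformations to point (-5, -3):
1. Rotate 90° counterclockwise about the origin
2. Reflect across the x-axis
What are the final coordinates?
(3, 5)

Step 1: Rotate 90° → (3, -5)
Step 2: Reflect across the x-axis → (3, 5)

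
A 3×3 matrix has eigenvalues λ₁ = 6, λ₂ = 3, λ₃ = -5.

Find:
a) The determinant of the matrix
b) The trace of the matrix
det = -90, trace = 4

Two standard eigenvalue identities:
- det(A) equals the product of the eigenvalues (counted with multiplicity).
- trace(A) equals the sum of the eigenvalues.
det(A) = (6)*(3)*(-5) = -90.
trace(A) = 6 + 3 - 5 = 4.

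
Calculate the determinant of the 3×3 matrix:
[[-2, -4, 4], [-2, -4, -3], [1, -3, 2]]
70

Expansion along first row:
det = -2·det([[-4,-3],[-3,2]]) - -4·det([[-2,-3],[1,2]]) + 4·det([[-2,-4],[1,-3]])
    = -2·(-4·2 - -3·-3) - -4·(-2·2 - -3·1) + 4·(-2·-3 - -4·1)
    = -2·-17 - -4·-1 + 4·10
    = 34 + -4 + 40 = 70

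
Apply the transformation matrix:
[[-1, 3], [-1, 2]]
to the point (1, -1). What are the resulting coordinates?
(-4, -3)

Matrix multiplication:
[[-1, 3], [-1, 2]] × [1, -1]ᵀ
= [-1×1 + 3×-1, -1×1 + 2×-1]ᵀ
= [-4.0000, -3.0000]ᵀ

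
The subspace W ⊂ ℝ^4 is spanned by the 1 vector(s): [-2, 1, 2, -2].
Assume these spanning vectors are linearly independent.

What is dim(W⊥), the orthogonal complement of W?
dim(W⊥) = 3

For any subspace W of ℝ^n, dim(W) + dim(W⊥) = n (the whole-space dimension).
Here the given 1 vectors are linearly independent, so dim(W) = 1.
Thus dim(W⊥) = n - dim(W) = 4 - 1 = 3.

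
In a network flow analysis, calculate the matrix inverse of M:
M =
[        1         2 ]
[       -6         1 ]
det(M) = 13
M⁻¹ =
[     1/13     -2/13 ]
[     6/13      1/13 ]

For a 2×2 matrix M = [[a, b], [c, d]] with det(M) ≠ 0, M⁻¹ = (1/det(M)) * [[d, -b], [-c, a]].
det(M) = (1)*(1) - (2)*(-6) = 1 + 12 = 13.
M⁻¹ = (1/13) * [[1, -2], [6, 1]].
Dividing each entry by 13 and reducing:
M⁻¹ =
[     1/13     -2/13 ]
[     6/13      1/13 ]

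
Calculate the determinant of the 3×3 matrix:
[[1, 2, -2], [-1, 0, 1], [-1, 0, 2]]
2

Expansion along first row:
det = 1·det([[0,1],[0,2]]) - 2·det([[-1,1],[-1,2]]) + -2·det([[-1,0],[-1,0]])
    = 1·(0·2 - 1·0) - 2·(-1·2 - 1·-1) + -2·(-1·0 - 0·-1)
    = 1·0 - 2·-1 + -2·0
    = 0 + 2 + 0 = 2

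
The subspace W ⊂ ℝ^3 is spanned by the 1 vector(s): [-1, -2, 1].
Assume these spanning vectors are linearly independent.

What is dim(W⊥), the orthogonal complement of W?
dim(W⊥) = 2

For any subspace W of ℝ^n, dim(W) + dim(W⊥) = n (the whole-space dimension).
Here the given 1 vectors are linearly independent, so dim(W) = 1.
Thus dim(W⊥) = n - dim(W) = 3 - 1 = 2.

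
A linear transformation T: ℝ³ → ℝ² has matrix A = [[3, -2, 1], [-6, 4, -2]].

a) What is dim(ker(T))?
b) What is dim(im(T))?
dim(ker) = 2, dim(im) = 1

Observe that row 2 = -2 × row 1 (so the rows are linearly dependent).
Thus rank(A) = 1 (only one linearly independent row).
dim(im(T)) = rank(A) = 1.
By the rank-nullity theorem applied to T: ℝ³ → ℝ², rank(A) + nullity(A) = 3 (the domain dimension), so dim(ker(T)) = 3 - 1 = 2.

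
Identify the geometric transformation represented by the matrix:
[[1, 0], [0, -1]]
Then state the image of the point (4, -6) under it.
reflection across the x-axis; image of (4, -6) is (4, 6)

This is a symmetric orthogonal matrix with determinant -1, which characterizes a reflection in ℝ².
The matrix [[1, 0], [0, -1]] represents: reflection across the x-axis.
Applying it to (4, -6): [1·4 + 0·-6, 0·4 + -1·-6] = (4, 6).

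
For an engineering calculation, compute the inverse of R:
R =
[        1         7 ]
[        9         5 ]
det(R) = -58
R⁻¹ =
[    -5/58      7/58 ]
[     9/58     -1/58 ]

For a 2×2 matrix R = [[a, b], [c, d]] with det(R) ≠ 0, R⁻¹ = (1/det(R)) * [[d, -b], [-c, a]].
det(R) = (1)*(5) - (7)*(9) = 5 - 63 = -58.
R⁻¹ = (1/-58) * [[5, -7], [-9, 1]].
Dividing each entry by -58 and reducing:
R⁻¹ =
[    -5/58      7/58 ]
[     9/58     -1/58 ]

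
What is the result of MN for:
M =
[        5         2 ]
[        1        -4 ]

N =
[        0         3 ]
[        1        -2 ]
MN =
[        2        11 ]
[       -4        11 ]

Matrix multiplication: (MN)[i][j] = sum over k of M[i][k] * N[k][j].
  (MN)[0][0] = (5)*(0) + (2)*(1) = 2
  (MN)[0][1] = (5)*(3) + (2)*(-2) = 11
  (MN)[1][0] = (1)*(0) + (-4)*(1) = -4
  (MN)[1][1] = (1)*(3) + (-4)*(-2) = 11
MN =
[        2        11 ]
[       -4        11 ]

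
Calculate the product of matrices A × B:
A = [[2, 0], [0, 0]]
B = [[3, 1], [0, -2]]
[[6, 2], [0, 0]]

Matrix multiplication:
C[0][0] = 2×3 + 0×0 = 6
C[0][1] = 2×1 + 0×-2 = 2
C[1][0] = 0×3 + 0×0 = 0
C[1][1] = 0×1 + 0×-2 = 0
Result: [[6, 2], [0, 0]]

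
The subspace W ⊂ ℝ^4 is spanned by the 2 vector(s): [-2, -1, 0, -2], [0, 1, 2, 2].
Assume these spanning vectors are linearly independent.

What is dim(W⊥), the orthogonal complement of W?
dim(W⊥) = 2

For any subspace W of ℝ^n, dim(W) + dim(W⊥) = n (the whole-space dimension).
Here the given 2 vectors are linearly independent, so dim(W) = 2.
Thus dim(W⊥) = n - dim(W) = 4 - 2 = 2.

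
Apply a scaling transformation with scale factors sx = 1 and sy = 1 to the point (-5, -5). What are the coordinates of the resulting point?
(-5, -5)

Scaling matrix:
[[1, 0], [0, 1]]
Result: (-5 × 1, -5 × 1) = (-5, -5)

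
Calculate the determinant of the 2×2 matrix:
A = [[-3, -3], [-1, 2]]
-9

For A = [[a, b], [c, d]], det(A) = a*d - b*c.
det(A) = (-3)*(2) - (-3)*(-1) = -6 - 3 = -9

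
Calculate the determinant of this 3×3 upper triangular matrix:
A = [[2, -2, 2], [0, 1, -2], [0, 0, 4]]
8

The determinant of a triangular matrix is the product of its diagonal entries (the off-diagonal entries above the diagonal do not affect it).
det(A) = (2) * (1) * (4) = 8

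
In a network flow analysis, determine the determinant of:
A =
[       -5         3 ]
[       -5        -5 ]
det(A) = 40

For a 2×2 matrix [[a, b], [c, d]], det = a*d - b*c.
det(A) = (-5)*(-5) - (3)*(-5) = 25 + 15 = 40.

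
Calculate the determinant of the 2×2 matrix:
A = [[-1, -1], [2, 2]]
0

For A = [[a, b], [c, d]], det(A) = a*d - b*c.
det(A) = (-1)*(2) - (-1)*(2) = -2 - -2 = 0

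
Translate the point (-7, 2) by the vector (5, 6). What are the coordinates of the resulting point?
(-2, 8)

Translation by (5, 6):
x' = -7 + 5 = -2
y' = 2 + 6 = 8
Homogeneous matrix: [[1, 0, 5], [0, 1, 6], [0, 0, 1]]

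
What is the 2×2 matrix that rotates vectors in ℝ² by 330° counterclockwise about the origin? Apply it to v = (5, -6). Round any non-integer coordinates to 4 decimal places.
R = [[√3/2, 1/2], [-1/2, √3/2]]; R·v = (1.3301, -7.6962)

A counterclockwise rotation by angle θ in ℝ² has matrix R(θ) = [[cos θ, -sin θ], [sin θ, cos θ]].
For θ = 330°: cos θ = √3/2, sin θ = -1/2.
R(330°) = [[√3/2, 1/2], [-1/2, √3/2]].
R·v = [√3/2·5 + (1/2)·-6, -1/2·5 + √3/2·-6] = (1.3301, -7.6962).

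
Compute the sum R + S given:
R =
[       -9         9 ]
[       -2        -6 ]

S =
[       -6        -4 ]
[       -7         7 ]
R + S =
[      -15         5 ]
[       -9         1 ]

Matrix addition is elementwise: (R+S)[i][j] = R[i][j] + S[i][j].
  (R+S)[0][0] = (-9) + (-6) = -15
  (R+S)[0][1] = (9) + (-4) = 5
  (R+S)[1][0] = (-2) + (-7) = -9
  (R+S)[1][1] = (-6) + (7) = 1
R + S =
[      -15         5 ]
[       -9         1 ]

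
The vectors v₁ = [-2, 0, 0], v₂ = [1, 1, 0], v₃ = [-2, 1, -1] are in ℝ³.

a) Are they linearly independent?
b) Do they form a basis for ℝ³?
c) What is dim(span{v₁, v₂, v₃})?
Yes independent, yes basis, dim = 3

Stack v₁, v₂, v₃ as rows of a 3×3 matrix.
[[-2, 0, 0]; [1, 1, 0]; [-2, 1, -1]] is already lower triangular with nonzero diagonal entries (-2, 1, -1), so its determinant is the product of the diagonal entries, det = (-2)·(1)·(-1) = 2 ≠ 0, and the rows are linearly independent.
Three linearly independent vectors in ℝ³ form a basis for ℝ³, so dim(span{v₁,v₂,v₃}) = 3.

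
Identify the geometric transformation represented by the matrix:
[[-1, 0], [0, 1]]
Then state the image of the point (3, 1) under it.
reflection across the y-axis; image of (3, 1) is (-3, 1)

This is a symmetric orthogonal matrix with determinant -1, which characterizes a reflection in ℝ².
The matrix [[-1, 0], [0, 1]] represents: reflection across the y-axis.
Applying it to (3, 1): [-1·3 + 0·1, 0·3 + 1·1] = (-3, 1).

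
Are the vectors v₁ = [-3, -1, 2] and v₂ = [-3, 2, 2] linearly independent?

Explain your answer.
Yes, linearly independent

Two vectors are linearly dependent iff one is a scalar multiple of the other.
No single scalar k satisfies v₂ = k·v₁ (the ratios of corresponding entries disagree), so v₁ and v₂ are linearly independent.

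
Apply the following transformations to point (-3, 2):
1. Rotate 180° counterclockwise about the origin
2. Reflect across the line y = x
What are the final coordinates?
(-2, 3)

Step 1: Rotate 180° → (3, -2)
Step 2: Reflect across the line y = x → (-2, 3)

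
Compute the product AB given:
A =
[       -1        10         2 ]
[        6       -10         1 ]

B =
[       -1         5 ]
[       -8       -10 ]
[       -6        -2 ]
AB =
[      -91      -109 ]
[       68       128 ]

Matrix multiplication: (AB)[i][j] = sum over k of A[i][k] * B[k][j].
  (AB)[0][0] = (-1)*(-1) + (10)*(-8) + (2)*(-6) = -91
  (AB)[0][1] = (-1)*(5) + (10)*(-10) + (2)*(-2) = -109
  (AB)[1][0] = (6)*(-1) + (-10)*(-8) + (1)*(-6) = 68
  (AB)[1][1] = (6)*(5) + (-10)*(-10) + (1)*(-2) = 128
AB =
[      -91      -109 ]
[       68       128 ]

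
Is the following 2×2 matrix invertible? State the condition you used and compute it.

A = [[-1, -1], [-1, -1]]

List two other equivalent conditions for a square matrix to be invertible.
No, not invertible; det(A) = 0 (two rows are equal, so the rows are linearly dependent). Equivalent conditions (failing for this A): rank(A) < 2; Ax = 0 has non-trivial solutions; 0 is an eigenvalue; the columns are linearly dependent.

To check invertibility, compute det(A).
In this matrix, row 0 and the last row are identical, so one row is a scalar multiple of another and the rows are linearly dependent.
A matrix with linearly dependent rows has det = 0 and is not invertible.
Equivalent failed conditions:
- rank(A) < 2.
- Ax = 0 has non-trivial solutions.
- 0 is an eigenvalue.
- The columns are linearly dependent.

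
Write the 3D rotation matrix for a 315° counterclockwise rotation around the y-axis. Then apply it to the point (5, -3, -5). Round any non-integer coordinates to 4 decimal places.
R = [[√2/2, 0, -√2/2], [0, 1, 0], [√2/2, 0, √2/2]]; R·(5, -3, -5) = (7.0711, -3.0000, 0.0000)

Rotation matrix for 315° around y-axis:
cos(315°) = √2/2, sin(315°) = -√2/2
R = [[√2/2, 0, -√2/2], [0, 1, 0], [√2/2, 0, √2/2]]
Apply to (5, -3, -5): R·[5, -3, -5]ᵀ = (7.0711, -3.0000, 0.0000)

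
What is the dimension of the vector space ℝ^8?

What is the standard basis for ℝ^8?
Dimension = 8; standard basis = {e_1, e_2, e_3, …, e_8}

ℝ^8 is the space of 8-tuples of real numbers; its dimension is 8.
The standard basis consists of 8 vectors: e_1, e_2, e_3, …, e_8, where e_i is the vector with 1 in position i and 0 elsewhere.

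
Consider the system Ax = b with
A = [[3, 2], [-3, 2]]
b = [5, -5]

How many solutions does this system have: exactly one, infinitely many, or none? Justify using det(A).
Exactly one solution

Compute det(A) = (3)*(2) - (2)*(-3) = 12.
Because det(A) ≠ 0, A is invertible and Ax = b has a unique solution for every b (here x = A⁻¹ b).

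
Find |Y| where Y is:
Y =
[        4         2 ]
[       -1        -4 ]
det(Y) = -14

For a 2×2 matrix [[a, b], [c, d]], det = a*d - b*c.
det(Y) = (4)*(-4) - (2)*(-1) = -16 + 2 = -14.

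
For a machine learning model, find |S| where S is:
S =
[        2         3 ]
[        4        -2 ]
det(S) = -16

For a 2×2 matrix [[a, b], [c, d]], det = a*d - b*c.
det(S) = (2)*(-2) - (3)*(4) = -4 - 12 = -16.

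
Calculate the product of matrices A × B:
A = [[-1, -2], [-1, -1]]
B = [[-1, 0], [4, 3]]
[[-7, -6], [-3, -3]]

Matrix multiplication:
C[0][0] = -1×-1 + -2×4 = -7
C[0][1] = -1×0 + -2×3 = -6
C[1][0] = -1×-1 + -1×4 = -3
C[1][1] = -1×0 + -1×3 = -3
Result: [[-7, -6], [-3, -3]]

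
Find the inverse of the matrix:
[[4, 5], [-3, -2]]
[[-2/7, -5/7], [3/7, 4/7]]

For [[a,b],[c,d]], inverse = (1/det)·[[d,-b],[-c,a]]
det = 4·-2 - 5·-3 = 7
Inverse = (1/7)·[[-2, -5], [3, 4]]
        = [[-2/7, -5/7], [3/7, 4/7]]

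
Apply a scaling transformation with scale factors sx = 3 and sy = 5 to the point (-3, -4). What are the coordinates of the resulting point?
(-9, -20)

Scaling matrix:
[[3, 0], [0, 5]]
Result: (-3 × 3, -4 × 5) = (-9, -20)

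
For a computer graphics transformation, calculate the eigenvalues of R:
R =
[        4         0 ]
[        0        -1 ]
λ = -1, 4

Solve det(R - λI) = 0. For a 2×2 matrix the characteristic equation is λ² - (trace)λ + det = 0.
trace(R) = a + d = 4 - 1 = 3.
det(R) = a*d - b*c = (4)*(-1) - (0)*(0) = -4 - 0 = -4.
Characteristic equation: λ² - (3)λ + (-4) = 0.
Discriminant = (3)² - 4*(-4) = 9 + 16 = 25.
λ = (3 ± √25) / 2 = (3 ± 5) / 2 = -1, 4.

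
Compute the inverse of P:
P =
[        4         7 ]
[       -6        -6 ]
det(P) = 18
P⁻¹ =
[     -1/3     -7/18 ]
[      1/3       2/9 ]

For a 2×2 matrix P = [[a, b], [c, d]] with det(P) ≠ 0, P⁻¹ = (1/det(P)) * [[d, -b], [-c, a]].
det(P) = (4)*(-6) - (7)*(-6) = -24 + 42 = 18.
P⁻¹ = (1/18) * [[-6, -7], [6, 4]].
Dividing each entry by 18 and reducing:
P⁻¹ =
[     -1/3     -7/18 ]
[      1/3       2/9 ]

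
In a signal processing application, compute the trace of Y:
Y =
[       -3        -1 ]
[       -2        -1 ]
tr(Y) = -3 - 1 = -4

The trace of a square matrix is the sum of its diagonal entries.
Diagonal entries of Y: Y[0][0] = -3, Y[1][1] = -1.
tr(Y) = -3 - 1 = -4.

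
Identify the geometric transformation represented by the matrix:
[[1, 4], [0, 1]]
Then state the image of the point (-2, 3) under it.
horizontal shear with factor 4; image of (-2, 3) is (10, 3)

The matrix [[1, k], [0, 1]] sends (x, y) to (x + 4y, y), leaving the y-coordinate fixed: a horizontal shear.
The matrix [[1, 4], [0, 1]] represents: horizontal shear with factor 4.
Applying it to (-2, 3): [1·-2 + 4·3, 0·-2 + 1·3] = (10, 3).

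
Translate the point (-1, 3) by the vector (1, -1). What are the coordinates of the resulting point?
(0, 2)

Translation by (1, -1):
x' = -1 + 1 = 0
y' = 3 + -1 = 2
Homogeneous matrix: [[1, 0, 1], [0, 1, -1], [0, 0, 1]]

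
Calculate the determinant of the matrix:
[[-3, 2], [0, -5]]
15

For a 2×2 matrix [[a, b], [c, d]], det = ad - bc
det = (-3)(-5) - (2)(0) = 15 - 0 = 15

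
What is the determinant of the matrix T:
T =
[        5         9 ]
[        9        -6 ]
det(T) = -111

For a 2×2 matrix [[a, b], [c, d]], det = a*d - b*c.
det(T) = (5)*(-6) - (9)*(9) = -30 - 81 = -111.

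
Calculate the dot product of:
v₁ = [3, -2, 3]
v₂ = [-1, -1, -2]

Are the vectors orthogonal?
-7, No

The dot product is the sum of products of corresponding components.
v₁·v₂ = (3)*(-1) + (-2)*(-1) + (3)*(-2) = -3 + 2 - 6 = -7.
Two vectors are orthogonal iff their dot product is 0; here the dot product is -7, so the vectors are not orthogonal.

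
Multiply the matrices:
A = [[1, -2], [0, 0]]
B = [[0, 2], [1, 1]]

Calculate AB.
[[-2, 0], [0, 0]]

Each entry (i,j) of AB = sum over k of A[i][k]*B[k][j].
(AB)[0][0] = (1)*(0) + (-2)*(1) = -2
(AB)[0][1] = (1)*(2) + (-2)*(1) = 0
(AB)[1][0] = (0)*(0) + (0)*(1) = 0
(AB)[1][1] = (0)*(2) + (0)*(1) = 0
AB = [[-2, 0], [0, 0]]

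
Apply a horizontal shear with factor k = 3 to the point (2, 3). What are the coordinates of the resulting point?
(11, 3)

Shear matrix for horizontal shear with factor k = 3:
[[1, 3], [0, 1]]
Result: (2, 3) → (11, 3)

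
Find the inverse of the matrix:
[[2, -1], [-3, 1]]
[[-1, -1], [-3, -2]]

For [[a,b],[c,d]], inverse = (1/det)·[[d,-b],[-c,a]]
det = 2·1 - -1·-3 = -1
Inverse = (1/-1)·[[1, 1], [3, 2]]
        = [[-1, -1], [-3, -2]]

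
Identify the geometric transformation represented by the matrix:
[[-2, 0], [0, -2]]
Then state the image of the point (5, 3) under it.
uniform scaling by factor -2; image of (5, 3) is (-10, -6)

This is a diagonal matrix with equal entries -2, so it scales both axes by the same factor -2.
The matrix [[-2, 0], [0, -2]] represents: uniform scaling by factor -2.
Applying it to (5, 3): [-2·5 + 0·3, 0·5 + -2·3] = (-10, -6).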